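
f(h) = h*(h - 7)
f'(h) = 2*h - 7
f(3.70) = -12.21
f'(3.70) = 0.40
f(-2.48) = 23.51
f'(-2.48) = -11.96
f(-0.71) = 5.47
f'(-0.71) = -8.42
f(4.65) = -10.93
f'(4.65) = 2.30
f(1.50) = -8.25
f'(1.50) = -4.00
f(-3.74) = 40.17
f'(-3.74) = -14.48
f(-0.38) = 2.80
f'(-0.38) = -7.76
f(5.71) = -7.37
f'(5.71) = 4.42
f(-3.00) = 30.00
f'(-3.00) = -13.00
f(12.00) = 60.00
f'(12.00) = 17.00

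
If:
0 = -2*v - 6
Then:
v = -3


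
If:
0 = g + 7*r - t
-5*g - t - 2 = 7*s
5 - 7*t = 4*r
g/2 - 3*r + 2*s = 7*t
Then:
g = -4204/803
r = 631/803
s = 2743/803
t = 213/803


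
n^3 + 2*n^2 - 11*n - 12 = (n - 3)*(n + 1)*(n + 4)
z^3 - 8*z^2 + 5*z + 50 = (z - 5)^2*(z + 2)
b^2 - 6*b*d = b*(b - 6*d)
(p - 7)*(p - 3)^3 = p^4 - 16*p^3 + 90*p^2 - 216*p + 189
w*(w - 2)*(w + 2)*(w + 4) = w^4 + 4*w^3 - 4*w^2 - 16*w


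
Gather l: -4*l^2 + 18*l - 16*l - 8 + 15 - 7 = -4*l^2 + 2*l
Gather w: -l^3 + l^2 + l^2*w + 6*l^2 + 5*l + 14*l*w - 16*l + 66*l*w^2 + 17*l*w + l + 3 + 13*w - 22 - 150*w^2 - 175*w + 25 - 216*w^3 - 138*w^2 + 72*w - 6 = -l^3 + 7*l^2 - 10*l - 216*w^3 + w^2*(66*l - 288) + w*(l^2 + 31*l - 90)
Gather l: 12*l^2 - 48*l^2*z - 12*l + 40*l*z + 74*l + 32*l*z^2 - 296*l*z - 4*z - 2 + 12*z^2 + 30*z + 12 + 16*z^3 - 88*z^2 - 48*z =l^2*(12 - 48*z) + l*(32*z^2 - 256*z + 62) + 16*z^3 - 76*z^2 - 22*z + 10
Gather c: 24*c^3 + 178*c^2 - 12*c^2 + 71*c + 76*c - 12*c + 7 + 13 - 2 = 24*c^3 + 166*c^2 + 135*c + 18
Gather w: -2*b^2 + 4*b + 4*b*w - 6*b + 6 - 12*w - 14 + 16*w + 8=-2*b^2 - 2*b + w*(4*b + 4)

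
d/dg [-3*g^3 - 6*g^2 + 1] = 3*g*(-3*g - 4)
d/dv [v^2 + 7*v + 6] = 2*v + 7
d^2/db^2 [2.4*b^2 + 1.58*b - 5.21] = 4.80000000000000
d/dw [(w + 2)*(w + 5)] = 2*w + 7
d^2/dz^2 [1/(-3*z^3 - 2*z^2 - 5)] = 2*(-z^2*(9*z + 4)^2 + (9*z + 2)*(3*z^3 + 2*z^2 + 5))/(3*z^3 + 2*z^2 + 5)^3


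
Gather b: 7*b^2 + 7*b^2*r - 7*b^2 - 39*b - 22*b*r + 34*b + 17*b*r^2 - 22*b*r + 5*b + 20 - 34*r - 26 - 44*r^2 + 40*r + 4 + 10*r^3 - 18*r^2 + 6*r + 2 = 7*b^2*r + b*(17*r^2 - 44*r) + 10*r^3 - 62*r^2 + 12*r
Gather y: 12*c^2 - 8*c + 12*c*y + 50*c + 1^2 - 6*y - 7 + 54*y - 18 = 12*c^2 + 42*c + y*(12*c + 48) - 24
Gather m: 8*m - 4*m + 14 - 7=4*m + 7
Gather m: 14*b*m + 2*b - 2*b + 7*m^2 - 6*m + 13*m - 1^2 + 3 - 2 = 7*m^2 + m*(14*b + 7)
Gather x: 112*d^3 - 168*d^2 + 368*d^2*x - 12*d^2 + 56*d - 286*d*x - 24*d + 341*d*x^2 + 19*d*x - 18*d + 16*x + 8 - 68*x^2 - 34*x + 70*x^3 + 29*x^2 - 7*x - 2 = 112*d^3 - 180*d^2 + 14*d + 70*x^3 + x^2*(341*d - 39) + x*(368*d^2 - 267*d - 25) + 6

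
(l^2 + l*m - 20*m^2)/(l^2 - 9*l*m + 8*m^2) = (l^2 + l*m - 20*m^2)/(l^2 - 9*l*m + 8*m^2)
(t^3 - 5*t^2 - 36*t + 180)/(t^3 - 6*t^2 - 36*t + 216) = (t - 5)/(t - 6)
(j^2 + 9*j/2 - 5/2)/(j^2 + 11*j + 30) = (j - 1/2)/(j + 6)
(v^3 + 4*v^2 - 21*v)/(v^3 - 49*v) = (v - 3)/(v - 7)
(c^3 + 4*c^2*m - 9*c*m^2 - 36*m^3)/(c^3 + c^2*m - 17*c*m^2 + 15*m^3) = (c^2 + 7*c*m + 12*m^2)/(c^2 + 4*c*m - 5*m^2)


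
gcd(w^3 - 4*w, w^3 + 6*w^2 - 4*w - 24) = w^2 - 4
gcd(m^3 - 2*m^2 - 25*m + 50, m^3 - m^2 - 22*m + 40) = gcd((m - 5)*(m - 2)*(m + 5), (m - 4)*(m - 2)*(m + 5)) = m^2 + 3*m - 10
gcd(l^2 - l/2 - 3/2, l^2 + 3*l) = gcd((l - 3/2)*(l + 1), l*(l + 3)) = 1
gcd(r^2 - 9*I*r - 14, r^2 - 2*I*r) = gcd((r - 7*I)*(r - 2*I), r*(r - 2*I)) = r - 2*I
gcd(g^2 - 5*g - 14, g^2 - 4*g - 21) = g - 7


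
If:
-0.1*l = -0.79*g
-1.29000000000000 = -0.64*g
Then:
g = 2.02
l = 15.92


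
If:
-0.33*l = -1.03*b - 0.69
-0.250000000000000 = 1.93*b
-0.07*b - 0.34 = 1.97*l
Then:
No Solution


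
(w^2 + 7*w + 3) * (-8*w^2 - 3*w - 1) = -8*w^4 - 59*w^3 - 46*w^2 - 16*w - 3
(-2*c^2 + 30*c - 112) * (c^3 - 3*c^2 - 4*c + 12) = -2*c^5 + 36*c^4 - 194*c^3 + 192*c^2 + 808*c - 1344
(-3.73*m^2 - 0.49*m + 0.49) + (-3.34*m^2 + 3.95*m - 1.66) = -7.07*m^2 + 3.46*m - 1.17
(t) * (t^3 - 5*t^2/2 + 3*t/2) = t^4 - 5*t^3/2 + 3*t^2/2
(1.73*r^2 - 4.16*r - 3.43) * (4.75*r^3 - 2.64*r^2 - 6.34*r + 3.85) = 8.2175*r^5 - 24.3272*r^4 - 16.2783*r^3 + 42.0901*r^2 + 5.7302*r - 13.2055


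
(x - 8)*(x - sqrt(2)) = x^2 - 8*x - sqrt(2)*x + 8*sqrt(2)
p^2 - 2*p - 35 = (p - 7)*(p + 5)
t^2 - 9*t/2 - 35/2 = (t - 7)*(t + 5/2)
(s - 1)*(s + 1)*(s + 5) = s^3 + 5*s^2 - s - 5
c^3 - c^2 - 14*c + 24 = (c - 3)*(c - 2)*(c + 4)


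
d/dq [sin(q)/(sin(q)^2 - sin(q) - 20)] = (cos(q)^2 - 21)*cos(q)/(sin(q) + cos(q)^2 + 19)^2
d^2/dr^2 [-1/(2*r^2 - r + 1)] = 2*(4*r^2 - 2*r - (4*r - 1)^2 + 2)/(2*r^2 - r + 1)^3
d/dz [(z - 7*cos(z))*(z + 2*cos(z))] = 5*z*sin(z) + 2*z + 14*sin(2*z) - 5*cos(z)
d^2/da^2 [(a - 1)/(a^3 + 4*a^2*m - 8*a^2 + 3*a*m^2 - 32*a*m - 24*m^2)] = 2*((a - 1)*(3*a^2 + 8*a*m - 16*a + 3*m^2 - 32*m)^2 + (-3*a^2 - 8*a*m + 16*a - 3*m^2 + 32*m - (a - 1)*(3*a + 4*m - 8))*(a^3 + 4*a^2*m - 8*a^2 + 3*a*m^2 - 32*a*m - 24*m^2))/(a^3 + 4*a^2*m - 8*a^2 + 3*a*m^2 - 32*a*m - 24*m^2)^3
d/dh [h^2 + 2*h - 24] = 2*h + 2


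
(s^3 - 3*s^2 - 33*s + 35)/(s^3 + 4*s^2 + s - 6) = (s^2 - 2*s - 35)/(s^2 + 5*s + 6)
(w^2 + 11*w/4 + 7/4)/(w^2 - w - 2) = (w + 7/4)/(w - 2)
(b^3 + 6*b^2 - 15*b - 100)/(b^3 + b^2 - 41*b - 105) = (b^2 + b - 20)/(b^2 - 4*b - 21)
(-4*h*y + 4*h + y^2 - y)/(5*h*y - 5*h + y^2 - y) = (-4*h + y)/(5*h + y)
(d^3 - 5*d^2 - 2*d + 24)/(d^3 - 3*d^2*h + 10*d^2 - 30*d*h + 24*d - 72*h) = (d^3 - 5*d^2 - 2*d + 24)/(d^3 - 3*d^2*h + 10*d^2 - 30*d*h + 24*d - 72*h)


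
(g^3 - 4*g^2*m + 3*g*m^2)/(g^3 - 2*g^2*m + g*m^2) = (g - 3*m)/(g - m)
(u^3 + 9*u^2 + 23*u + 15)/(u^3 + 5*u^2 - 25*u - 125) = (u^2 + 4*u + 3)/(u^2 - 25)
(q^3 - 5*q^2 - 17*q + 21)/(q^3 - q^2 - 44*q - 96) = (q^2 - 8*q + 7)/(q^2 - 4*q - 32)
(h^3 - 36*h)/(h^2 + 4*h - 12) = h*(h - 6)/(h - 2)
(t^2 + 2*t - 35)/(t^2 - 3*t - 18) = (-t^2 - 2*t + 35)/(-t^2 + 3*t + 18)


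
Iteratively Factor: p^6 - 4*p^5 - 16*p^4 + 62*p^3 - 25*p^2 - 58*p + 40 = (p + 4)*(p^5 - 8*p^4 + 16*p^3 - 2*p^2 - 17*p + 10) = (p - 1)*(p + 4)*(p^4 - 7*p^3 + 9*p^2 + 7*p - 10) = (p - 5)*(p - 1)*(p + 4)*(p^3 - 2*p^2 - p + 2) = (p - 5)*(p - 1)^2*(p + 4)*(p^2 - p - 2) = (p - 5)*(p - 2)*(p - 1)^2*(p + 4)*(p + 1)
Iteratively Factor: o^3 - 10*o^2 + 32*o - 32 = (o - 4)*(o^2 - 6*o + 8) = (o - 4)^2*(o - 2)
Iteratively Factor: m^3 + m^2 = (m)*(m^2 + m) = m*(m + 1)*(m)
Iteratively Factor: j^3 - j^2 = (j - 1)*(j^2) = j*(j - 1)*(j)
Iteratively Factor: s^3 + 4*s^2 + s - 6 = (s - 1)*(s^2 + 5*s + 6) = (s - 1)*(s + 3)*(s + 2)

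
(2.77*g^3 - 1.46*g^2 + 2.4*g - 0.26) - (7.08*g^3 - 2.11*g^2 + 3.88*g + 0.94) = -4.31*g^3 + 0.65*g^2 - 1.48*g - 1.2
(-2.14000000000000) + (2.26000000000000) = 0.120000000000000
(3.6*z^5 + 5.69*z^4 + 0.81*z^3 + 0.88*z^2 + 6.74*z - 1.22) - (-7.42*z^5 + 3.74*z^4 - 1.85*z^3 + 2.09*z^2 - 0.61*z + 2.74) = 11.02*z^5 + 1.95*z^4 + 2.66*z^3 - 1.21*z^2 + 7.35*z - 3.96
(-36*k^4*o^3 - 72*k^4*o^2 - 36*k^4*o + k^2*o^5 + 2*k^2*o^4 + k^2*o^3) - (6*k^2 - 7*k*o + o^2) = -36*k^4*o^3 - 72*k^4*o^2 - 36*k^4*o + k^2*o^5 + 2*k^2*o^4 + k^2*o^3 - 6*k^2 + 7*k*o - o^2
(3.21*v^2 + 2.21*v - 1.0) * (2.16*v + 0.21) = 6.9336*v^3 + 5.4477*v^2 - 1.6959*v - 0.21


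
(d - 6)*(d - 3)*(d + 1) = d^3 - 8*d^2 + 9*d + 18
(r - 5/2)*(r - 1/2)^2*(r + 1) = r^4 - 5*r^3/2 - 3*r^2/4 + 17*r/8 - 5/8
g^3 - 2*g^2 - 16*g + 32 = (g - 4)*(g - 2)*(g + 4)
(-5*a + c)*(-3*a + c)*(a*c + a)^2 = 15*a^4*c^2 + 30*a^4*c + 15*a^4 - 8*a^3*c^3 - 16*a^3*c^2 - 8*a^3*c + a^2*c^4 + 2*a^2*c^3 + a^2*c^2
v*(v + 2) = v^2 + 2*v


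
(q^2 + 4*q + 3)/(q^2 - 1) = (q + 3)/(q - 1)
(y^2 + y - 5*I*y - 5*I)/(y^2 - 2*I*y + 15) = (y + 1)/(y + 3*I)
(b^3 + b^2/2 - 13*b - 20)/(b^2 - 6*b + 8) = (b^2 + 9*b/2 + 5)/(b - 2)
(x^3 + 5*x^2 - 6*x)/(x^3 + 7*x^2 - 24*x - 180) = x*(x - 1)/(x^2 + x - 30)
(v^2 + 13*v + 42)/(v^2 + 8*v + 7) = (v + 6)/(v + 1)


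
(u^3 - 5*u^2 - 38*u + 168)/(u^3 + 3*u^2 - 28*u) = (u^2 - u - 42)/(u*(u + 7))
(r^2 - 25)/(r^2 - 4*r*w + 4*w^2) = (r^2 - 25)/(r^2 - 4*r*w + 4*w^2)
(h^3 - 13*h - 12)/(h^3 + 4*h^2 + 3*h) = (h - 4)/h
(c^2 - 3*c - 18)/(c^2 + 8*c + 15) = (c - 6)/(c + 5)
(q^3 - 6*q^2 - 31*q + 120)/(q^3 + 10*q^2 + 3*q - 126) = (q^2 - 3*q - 40)/(q^2 + 13*q + 42)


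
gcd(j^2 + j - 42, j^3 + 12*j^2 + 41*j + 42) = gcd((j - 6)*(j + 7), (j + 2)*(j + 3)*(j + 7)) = j + 7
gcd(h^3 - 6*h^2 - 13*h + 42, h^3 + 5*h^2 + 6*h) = h + 3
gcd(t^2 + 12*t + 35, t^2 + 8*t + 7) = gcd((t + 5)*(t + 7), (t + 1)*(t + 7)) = t + 7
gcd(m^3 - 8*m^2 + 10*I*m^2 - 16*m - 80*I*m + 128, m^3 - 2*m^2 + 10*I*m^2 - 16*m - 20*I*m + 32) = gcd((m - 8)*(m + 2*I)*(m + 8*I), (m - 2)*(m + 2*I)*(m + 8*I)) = m^2 + 10*I*m - 16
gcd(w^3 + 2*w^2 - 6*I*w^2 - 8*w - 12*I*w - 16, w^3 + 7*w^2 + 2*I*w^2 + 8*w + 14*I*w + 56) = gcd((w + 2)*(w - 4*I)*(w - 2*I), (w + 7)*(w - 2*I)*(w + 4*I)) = w - 2*I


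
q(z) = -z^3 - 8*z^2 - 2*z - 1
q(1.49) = -25.05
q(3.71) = -169.60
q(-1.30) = -9.72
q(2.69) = -83.73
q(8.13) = -1083.40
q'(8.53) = -356.76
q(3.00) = -106.00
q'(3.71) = -102.65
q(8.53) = -1220.80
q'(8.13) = -330.37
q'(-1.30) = 13.73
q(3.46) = -145.11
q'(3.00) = -77.00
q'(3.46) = -93.27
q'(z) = -3*z^2 - 16*z - 2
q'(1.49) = -32.50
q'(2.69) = -66.75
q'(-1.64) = 16.17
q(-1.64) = -14.83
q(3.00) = -106.00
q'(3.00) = -77.00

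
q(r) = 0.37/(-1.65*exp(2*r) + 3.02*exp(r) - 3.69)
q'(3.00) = 0.00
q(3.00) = 0.00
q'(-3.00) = 0.00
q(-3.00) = -0.10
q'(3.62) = 0.00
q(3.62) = -0.00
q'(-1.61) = -0.02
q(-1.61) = -0.12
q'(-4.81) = -0.00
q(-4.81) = -0.10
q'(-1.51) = -0.02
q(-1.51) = -0.12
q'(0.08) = 0.04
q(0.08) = -0.16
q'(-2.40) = -0.01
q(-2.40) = -0.11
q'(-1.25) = -0.03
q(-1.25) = -0.12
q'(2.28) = 0.01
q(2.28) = -0.00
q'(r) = 0.37*(3.3*exp(2*r) - 3.02*exp(r))/(-1.65*exp(2*r) + 3.02*exp(r) - 3.69)^2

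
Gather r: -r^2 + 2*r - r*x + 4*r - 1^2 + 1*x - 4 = -r^2 + r*(6 - x) + x - 5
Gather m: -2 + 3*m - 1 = 3*m - 3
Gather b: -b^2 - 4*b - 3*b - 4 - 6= -b^2 - 7*b - 10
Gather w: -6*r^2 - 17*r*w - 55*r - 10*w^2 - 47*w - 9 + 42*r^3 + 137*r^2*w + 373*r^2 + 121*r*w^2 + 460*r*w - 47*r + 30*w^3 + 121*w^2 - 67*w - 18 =42*r^3 + 367*r^2 - 102*r + 30*w^3 + w^2*(121*r + 111) + w*(137*r^2 + 443*r - 114) - 27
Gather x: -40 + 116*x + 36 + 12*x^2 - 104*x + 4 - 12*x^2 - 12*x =0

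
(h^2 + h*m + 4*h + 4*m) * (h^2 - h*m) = h^4 + 4*h^3 - h^2*m^2 - 4*h*m^2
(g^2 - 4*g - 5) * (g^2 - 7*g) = g^4 - 11*g^3 + 23*g^2 + 35*g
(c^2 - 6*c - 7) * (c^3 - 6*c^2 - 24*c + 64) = c^5 - 12*c^4 + 5*c^3 + 250*c^2 - 216*c - 448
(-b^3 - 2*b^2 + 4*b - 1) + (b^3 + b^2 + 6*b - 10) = -b^2 + 10*b - 11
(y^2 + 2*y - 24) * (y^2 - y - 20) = y^4 + y^3 - 46*y^2 - 16*y + 480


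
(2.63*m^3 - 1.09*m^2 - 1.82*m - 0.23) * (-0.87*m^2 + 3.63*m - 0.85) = -2.2881*m^5 + 10.4952*m^4 - 4.6088*m^3 - 5.48*m^2 + 0.7121*m + 0.1955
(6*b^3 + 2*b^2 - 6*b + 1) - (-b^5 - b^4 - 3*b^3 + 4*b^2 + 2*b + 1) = b^5 + b^4 + 9*b^3 - 2*b^2 - 8*b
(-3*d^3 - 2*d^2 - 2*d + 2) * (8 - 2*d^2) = 6*d^5 + 4*d^4 - 20*d^3 - 20*d^2 - 16*d + 16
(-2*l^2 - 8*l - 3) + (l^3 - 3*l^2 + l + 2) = l^3 - 5*l^2 - 7*l - 1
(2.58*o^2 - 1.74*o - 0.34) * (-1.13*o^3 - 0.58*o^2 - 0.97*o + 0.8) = -2.9154*o^5 + 0.4698*o^4 - 1.1092*o^3 + 3.949*o^2 - 1.0622*o - 0.272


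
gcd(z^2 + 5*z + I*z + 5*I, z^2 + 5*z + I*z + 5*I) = z^2 + z*(5 + I) + 5*I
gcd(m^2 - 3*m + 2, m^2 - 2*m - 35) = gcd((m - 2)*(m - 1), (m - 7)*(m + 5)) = 1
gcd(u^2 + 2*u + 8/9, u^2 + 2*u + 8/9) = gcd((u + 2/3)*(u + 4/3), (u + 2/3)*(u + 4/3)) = u^2 + 2*u + 8/9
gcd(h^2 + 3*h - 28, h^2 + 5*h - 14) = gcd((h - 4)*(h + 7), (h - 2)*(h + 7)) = h + 7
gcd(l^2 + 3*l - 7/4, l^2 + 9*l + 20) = 1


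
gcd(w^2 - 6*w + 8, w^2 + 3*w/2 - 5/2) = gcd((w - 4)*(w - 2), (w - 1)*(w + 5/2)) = 1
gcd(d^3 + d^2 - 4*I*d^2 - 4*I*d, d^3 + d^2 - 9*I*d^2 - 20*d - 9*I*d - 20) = d^2 + d*(1 - 4*I) - 4*I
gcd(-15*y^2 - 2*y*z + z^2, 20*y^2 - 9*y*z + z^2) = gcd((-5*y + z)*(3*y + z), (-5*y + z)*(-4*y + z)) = 5*y - z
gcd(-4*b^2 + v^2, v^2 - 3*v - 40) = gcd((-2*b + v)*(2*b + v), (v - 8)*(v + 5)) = 1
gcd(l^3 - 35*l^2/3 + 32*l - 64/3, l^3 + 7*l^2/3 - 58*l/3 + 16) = l^2 - 11*l/3 + 8/3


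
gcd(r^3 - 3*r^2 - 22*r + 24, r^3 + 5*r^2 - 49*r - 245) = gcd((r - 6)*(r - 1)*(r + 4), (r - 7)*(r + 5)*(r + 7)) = 1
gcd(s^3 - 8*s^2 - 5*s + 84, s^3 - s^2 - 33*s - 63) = s^2 - 4*s - 21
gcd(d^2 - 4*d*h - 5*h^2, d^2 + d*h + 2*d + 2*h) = d + h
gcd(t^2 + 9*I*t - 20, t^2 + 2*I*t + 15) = t + 5*I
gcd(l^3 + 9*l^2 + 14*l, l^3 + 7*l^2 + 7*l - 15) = 1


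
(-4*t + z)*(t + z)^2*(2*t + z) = -8*t^4 - 18*t^3*z - 11*t^2*z^2 + z^4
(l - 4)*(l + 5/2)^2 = l^3 + l^2 - 55*l/4 - 25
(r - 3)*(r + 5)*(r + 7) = r^3 + 9*r^2 - r - 105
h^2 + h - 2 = (h - 1)*(h + 2)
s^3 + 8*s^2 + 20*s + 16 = (s + 2)^2*(s + 4)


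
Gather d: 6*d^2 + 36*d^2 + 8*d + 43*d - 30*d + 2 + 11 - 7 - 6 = 42*d^2 + 21*d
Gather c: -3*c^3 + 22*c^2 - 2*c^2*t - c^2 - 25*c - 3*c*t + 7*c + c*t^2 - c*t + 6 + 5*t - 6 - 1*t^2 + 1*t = -3*c^3 + c^2*(21 - 2*t) + c*(t^2 - 4*t - 18) - t^2 + 6*t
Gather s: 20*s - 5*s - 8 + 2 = 15*s - 6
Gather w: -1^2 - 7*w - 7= -7*w - 8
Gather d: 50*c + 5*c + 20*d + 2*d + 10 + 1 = 55*c + 22*d + 11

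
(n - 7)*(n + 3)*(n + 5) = n^3 + n^2 - 41*n - 105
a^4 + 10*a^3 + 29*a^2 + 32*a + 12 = (a + 1)^2*(a + 2)*(a + 6)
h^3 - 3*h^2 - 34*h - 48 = (h - 8)*(h + 2)*(h + 3)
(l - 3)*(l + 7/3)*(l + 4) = l^3 + 10*l^2/3 - 29*l/3 - 28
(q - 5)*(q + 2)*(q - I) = q^3 - 3*q^2 - I*q^2 - 10*q + 3*I*q + 10*I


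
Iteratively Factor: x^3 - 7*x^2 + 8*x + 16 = (x - 4)*(x^2 - 3*x - 4) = (x - 4)^2*(x + 1)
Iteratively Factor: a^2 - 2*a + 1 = (a - 1)*(a - 1)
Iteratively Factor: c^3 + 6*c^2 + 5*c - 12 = (c - 1)*(c^2 + 7*c + 12) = (c - 1)*(c + 3)*(c + 4)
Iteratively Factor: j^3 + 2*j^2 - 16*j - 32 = (j - 4)*(j^2 + 6*j + 8) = (j - 4)*(j + 4)*(j + 2)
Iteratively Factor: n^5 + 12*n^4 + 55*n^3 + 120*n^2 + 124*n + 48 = (n + 3)*(n^4 + 9*n^3 + 28*n^2 + 36*n + 16) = (n + 3)*(n + 4)*(n^3 + 5*n^2 + 8*n + 4) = (n + 2)*(n + 3)*(n + 4)*(n^2 + 3*n + 2) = (n + 1)*(n + 2)*(n + 3)*(n + 4)*(n + 2)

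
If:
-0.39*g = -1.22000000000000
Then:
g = 3.13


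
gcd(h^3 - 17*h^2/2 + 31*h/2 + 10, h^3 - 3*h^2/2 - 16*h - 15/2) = h^2 - 9*h/2 - 5/2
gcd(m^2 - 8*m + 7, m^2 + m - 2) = m - 1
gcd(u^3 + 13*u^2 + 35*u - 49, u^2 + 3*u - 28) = u + 7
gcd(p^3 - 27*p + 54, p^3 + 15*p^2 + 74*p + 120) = p + 6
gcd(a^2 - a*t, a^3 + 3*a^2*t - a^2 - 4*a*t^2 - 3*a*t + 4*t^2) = -a + t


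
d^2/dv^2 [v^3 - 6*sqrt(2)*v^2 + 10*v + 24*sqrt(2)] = 6*v - 12*sqrt(2)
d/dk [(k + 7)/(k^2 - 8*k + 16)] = (-k - 18)/(k^3 - 12*k^2 + 48*k - 64)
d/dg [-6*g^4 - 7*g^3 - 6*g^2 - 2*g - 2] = -24*g^3 - 21*g^2 - 12*g - 2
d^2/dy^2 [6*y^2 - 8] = 12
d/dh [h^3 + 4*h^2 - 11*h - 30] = 3*h^2 + 8*h - 11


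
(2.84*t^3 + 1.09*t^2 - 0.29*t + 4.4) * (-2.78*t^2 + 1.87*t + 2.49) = -7.8952*t^5 + 2.2806*t^4 + 9.9161*t^3 - 10.0602*t^2 + 7.5059*t + 10.956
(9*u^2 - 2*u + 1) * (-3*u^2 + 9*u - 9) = -27*u^4 + 87*u^3 - 102*u^2 + 27*u - 9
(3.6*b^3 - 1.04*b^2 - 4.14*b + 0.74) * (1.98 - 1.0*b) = -3.6*b^4 + 8.168*b^3 + 2.0808*b^2 - 8.9372*b + 1.4652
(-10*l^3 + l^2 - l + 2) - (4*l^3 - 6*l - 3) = -14*l^3 + l^2 + 5*l + 5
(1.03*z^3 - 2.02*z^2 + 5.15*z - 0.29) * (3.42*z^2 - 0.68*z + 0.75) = 3.5226*z^5 - 7.6088*z^4 + 19.7591*z^3 - 6.0088*z^2 + 4.0597*z - 0.2175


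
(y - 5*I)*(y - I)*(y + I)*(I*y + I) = I*y^4 + 5*y^3 + I*y^3 + 5*y^2 + I*y^2 + 5*y + I*y + 5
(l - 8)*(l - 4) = l^2 - 12*l + 32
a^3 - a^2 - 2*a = a*(a - 2)*(a + 1)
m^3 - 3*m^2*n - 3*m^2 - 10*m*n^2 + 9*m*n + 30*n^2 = (m - 3)*(m - 5*n)*(m + 2*n)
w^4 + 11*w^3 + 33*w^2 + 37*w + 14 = (w + 1)^2*(w + 2)*(w + 7)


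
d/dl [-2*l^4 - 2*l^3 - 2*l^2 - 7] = 2*l*(-4*l^2 - 3*l - 2)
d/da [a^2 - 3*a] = 2*a - 3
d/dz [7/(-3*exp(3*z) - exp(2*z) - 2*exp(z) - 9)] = (63*exp(2*z) + 14*exp(z) + 14)*exp(z)/(3*exp(3*z) + exp(2*z) + 2*exp(z) + 9)^2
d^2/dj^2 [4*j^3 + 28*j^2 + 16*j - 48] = 24*j + 56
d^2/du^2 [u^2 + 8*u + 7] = 2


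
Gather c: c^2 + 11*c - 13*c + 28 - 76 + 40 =c^2 - 2*c - 8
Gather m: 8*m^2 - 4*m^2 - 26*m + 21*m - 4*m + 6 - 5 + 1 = 4*m^2 - 9*m + 2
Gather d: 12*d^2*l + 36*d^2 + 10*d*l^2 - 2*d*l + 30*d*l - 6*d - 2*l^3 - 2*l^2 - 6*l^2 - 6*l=d^2*(12*l + 36) + d*(10*l^2 + 28*l - 6) - 2*l^3 - 8*l^2 - 6*l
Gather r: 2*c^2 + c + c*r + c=2*c^2 + c*r + 2*c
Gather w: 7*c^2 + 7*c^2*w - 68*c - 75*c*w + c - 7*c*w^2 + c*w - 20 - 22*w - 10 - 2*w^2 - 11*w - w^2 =7*c^2 - 67*c + w^2*(-7*c - 3) + w*(7*c^2 - 74*c - 33) - 30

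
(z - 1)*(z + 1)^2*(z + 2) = z^4 + 3*z^3 + z^2 - 3*z - 2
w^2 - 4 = (w - 2)*(w + 2)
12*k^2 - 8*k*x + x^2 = (-6*k + x)*(-2*k + x)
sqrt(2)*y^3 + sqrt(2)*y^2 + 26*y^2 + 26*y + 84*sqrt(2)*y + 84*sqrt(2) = (y + 6*sqrt(2))*(y + 7*sqrt(2))*(sqrt(2)*y + sqrt(2))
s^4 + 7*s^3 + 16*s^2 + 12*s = s*(s + 2)^2*(s + 3)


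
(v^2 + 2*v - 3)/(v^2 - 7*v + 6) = (v + 3)/(v - 6)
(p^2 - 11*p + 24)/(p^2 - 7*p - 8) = (p - 3)/(p + 1)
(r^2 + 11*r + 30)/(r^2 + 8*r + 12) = (r + 5)/(r + 2)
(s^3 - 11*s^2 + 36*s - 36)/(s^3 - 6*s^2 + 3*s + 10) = (s^2 - 9*s + 18)/(s^2 - 4*s - 5)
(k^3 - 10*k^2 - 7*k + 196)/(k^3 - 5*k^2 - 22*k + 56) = (k - 7)/(k - 2)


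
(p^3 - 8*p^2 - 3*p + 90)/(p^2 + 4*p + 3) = (p^2 - 11*p + 30)/(p + 1)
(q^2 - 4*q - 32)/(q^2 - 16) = (q - 8)/(q - 4)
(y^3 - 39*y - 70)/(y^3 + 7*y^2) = (y^3 - 39*y - 70)/(y^2*(y + 7))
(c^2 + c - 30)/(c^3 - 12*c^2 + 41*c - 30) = (c + 6)/(c^2 - 7*c + 6)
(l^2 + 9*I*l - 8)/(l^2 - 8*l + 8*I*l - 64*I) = (l + I)/(l - 8)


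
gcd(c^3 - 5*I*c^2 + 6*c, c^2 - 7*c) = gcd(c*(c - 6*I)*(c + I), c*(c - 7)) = c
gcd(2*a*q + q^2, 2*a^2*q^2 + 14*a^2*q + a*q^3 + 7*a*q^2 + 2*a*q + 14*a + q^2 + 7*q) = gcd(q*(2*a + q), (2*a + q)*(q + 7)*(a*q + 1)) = 2*a + q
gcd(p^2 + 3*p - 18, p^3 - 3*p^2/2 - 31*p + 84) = p + 6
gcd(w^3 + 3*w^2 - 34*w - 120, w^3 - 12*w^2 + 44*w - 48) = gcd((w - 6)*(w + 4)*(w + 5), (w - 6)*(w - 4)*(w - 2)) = w - 6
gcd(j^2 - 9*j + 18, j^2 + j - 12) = j - 3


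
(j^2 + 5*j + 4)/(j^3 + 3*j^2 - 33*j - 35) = (j + 4)/(j^2 + 2*j - 35)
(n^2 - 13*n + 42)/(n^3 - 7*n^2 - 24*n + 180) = (n - 7)/(n^2 - n - 30)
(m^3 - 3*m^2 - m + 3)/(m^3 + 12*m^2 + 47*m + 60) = (m^3 - 3*m^2 - m + 3)/(m^3 + 12*m^2 + 47*m + 60)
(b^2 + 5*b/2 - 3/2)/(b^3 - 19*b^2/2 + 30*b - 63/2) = (2*b^2 + 5*b - 3)/(2*b^3 - 19*b^2 + 60*b - 63)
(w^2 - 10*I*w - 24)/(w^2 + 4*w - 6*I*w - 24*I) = (w - 4*I)/(w + 4)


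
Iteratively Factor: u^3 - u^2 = (u)*(u^2 - u) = u*(u - 1)*(u)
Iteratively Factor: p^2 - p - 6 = (p - 3)*(p + 2)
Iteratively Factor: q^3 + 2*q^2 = (q)*(q^2 + 2*q) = q*(q + 2)*(q)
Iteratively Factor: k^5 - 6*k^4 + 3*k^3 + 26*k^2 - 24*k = (k)*(k^4 - 6*k^3 + 3*k^2 + 26*k - 24) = k*(k - 3)*(k^3 - 3*k^2 - 6*k + 8) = k*(k - 3)*(k + 2)*(k^2 - 5*k + 4) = k*(k - 4)*(k - 3)*(k + 2)*(k - 1)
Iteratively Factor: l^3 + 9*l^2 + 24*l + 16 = (l + 1)*(l^2 + 8*l + 16) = (l + 1)*(l + 4)*(l + 4)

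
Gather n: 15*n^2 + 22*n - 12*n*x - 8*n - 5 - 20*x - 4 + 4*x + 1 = 15*n^2 + n*(14 - 12*x) - 16*x - 8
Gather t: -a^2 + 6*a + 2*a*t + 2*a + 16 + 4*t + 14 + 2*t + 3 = -a^2 + 8*a + t*(2*a + 6) + 33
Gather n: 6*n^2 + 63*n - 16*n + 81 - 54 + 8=6*n^2 + 47*n + 35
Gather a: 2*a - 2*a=0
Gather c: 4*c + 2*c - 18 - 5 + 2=6*c - 21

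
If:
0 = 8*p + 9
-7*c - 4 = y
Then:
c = -y/7 - 4/7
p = -9/8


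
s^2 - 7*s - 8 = (s - 8)*(s + 1)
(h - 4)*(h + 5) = h^2 + h - 20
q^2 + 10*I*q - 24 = (q + 4*I)*(q + 6*I)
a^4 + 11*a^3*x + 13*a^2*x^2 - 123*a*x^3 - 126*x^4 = (a - 3*x)*(a + x)*(a + 6*x)*(a + 7*x)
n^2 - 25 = (n - 5)*(n + 5)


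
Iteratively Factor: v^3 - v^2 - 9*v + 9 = (v - 3)*(v^2 + 2*v - 3) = (v - 3)*(v + 3)*(v - 1)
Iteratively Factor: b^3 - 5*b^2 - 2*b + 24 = (b - 4)*(b^2 - b - 6) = (b - 4)*(b + 2)*(b - 3)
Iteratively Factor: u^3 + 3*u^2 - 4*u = (u)*(u^2 + 3*u - 4) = u*(u + 4)*(u - 1)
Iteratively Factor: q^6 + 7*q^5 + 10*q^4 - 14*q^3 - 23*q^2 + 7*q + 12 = (q - 1)*(q^5 + 8*q^4 + 18*q^3 + 4*q^2 - 19*q - 12) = (q - 1)*(q + 3)*(q^4 + 5*q^3 + 3*q^2 - 5*q - 4) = (q - 1)^2*(q + 3)*(q^3 + 6*q^2 + 9*q + 4) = (q - 1)^2*(q + 1)*(q + 3)*(q^2 + 5*q + 4) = (q - 1)^2*(q + 1)^2*(q + 3)*(q + 4)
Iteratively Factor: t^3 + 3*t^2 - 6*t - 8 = (t + 1)*(t^2 + 2*t - 8) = (t + 1)*(t + 4)*(t - 2)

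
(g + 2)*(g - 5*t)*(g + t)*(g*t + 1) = g^4*t - 4*g^3*t^2 + 2*g^3*t + g^3 - 5*g^2*t^3 - 8*g^2*t^2 - 4*g^2*t + 2*g^2 - 10*g*t^3 - 5*g*t^2 - 8*g*t - 10*t^2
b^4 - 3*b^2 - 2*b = b*(b - 2)*(b + 1)^2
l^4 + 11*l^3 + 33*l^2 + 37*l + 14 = (l + 1)^2*(l + 2)*(l + 7)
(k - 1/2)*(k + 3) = k^2 + 5*k/2 - 3/2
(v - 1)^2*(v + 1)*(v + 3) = v^4 + 2*v^3 - 4*v^2 - 2*v + 3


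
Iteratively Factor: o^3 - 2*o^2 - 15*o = (o + 3)*(o^2 - 5*o) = o*(o + 3)*(o - 5)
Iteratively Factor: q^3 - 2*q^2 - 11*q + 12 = (q - 4)*(q^2 + 2*q - 3) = (q - 4)*(q - 1)*(q + 3)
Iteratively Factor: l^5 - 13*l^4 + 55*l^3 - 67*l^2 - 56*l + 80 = (l + 1)*(l^4 - 14*l^3 + 69*l^2 - 136*l + 80) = (l - 5)*(l + 1)*(l^3 - 9*l^2 + 24*l - 16) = (l - 5)*(l - 1)*(l + 1)*(l^2 - 8*l + 16) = (l - 5)*(l - 4)*(l - 1)*(l + 1)*(l - 4)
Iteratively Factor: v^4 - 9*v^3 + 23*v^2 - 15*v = (v)*(v^3 - 9*v^2 + 23*v - 15) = v*(v - 1)*(v^2 - 8*v + 15) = v*(v - 5)*(v - 1)*(v - 3)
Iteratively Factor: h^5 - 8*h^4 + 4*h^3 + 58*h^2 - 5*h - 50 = (h - 5)*(h^4 - 3*h^3 - 11*h^2 + 3*h + 10) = (h - 5)*(h + 1)*(h^3 - 4*h^2 - 7*h + 10) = (h - 5)^2*(h + 1)*(h^2 + h - 2) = (h - 5)^2*(h + 1)*(h + 2)*(h - 1)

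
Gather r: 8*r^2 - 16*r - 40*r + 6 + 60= 8*r^2 - 56*r + 66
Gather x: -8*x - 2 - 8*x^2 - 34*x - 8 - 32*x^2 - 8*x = -40*x^2 - 50*x - 10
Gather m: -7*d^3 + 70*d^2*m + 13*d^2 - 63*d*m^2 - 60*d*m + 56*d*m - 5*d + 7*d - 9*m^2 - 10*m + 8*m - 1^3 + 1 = -7*d^3 + 13*d^2 + 2*d + m^2*(-63*d - 9) + m*(70*d^2 - 4*d - 2)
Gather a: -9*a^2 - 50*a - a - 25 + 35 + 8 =-9*a^2 - 51*a + 18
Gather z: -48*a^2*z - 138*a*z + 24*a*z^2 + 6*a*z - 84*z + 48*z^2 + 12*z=z^2*(24*a + 48) + z*(-48*a^2 - 132*a - 72)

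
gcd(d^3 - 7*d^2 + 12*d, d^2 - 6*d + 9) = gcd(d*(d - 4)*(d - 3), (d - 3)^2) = d - 3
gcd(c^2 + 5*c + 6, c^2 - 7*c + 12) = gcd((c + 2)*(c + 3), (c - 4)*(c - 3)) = 1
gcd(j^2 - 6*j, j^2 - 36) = j - 6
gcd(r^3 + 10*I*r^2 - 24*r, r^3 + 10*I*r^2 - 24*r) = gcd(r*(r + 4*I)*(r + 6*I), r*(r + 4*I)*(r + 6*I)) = r^3 + 10*I*r^2 - 24*r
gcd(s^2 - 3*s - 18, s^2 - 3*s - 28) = 1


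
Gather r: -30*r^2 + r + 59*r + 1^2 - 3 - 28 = -30*r^2 + 60*r - 30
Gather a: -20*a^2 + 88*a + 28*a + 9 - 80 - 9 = -20*a^2 + 116*a - 80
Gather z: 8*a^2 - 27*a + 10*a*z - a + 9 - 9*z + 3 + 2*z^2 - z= 8*a^2 - 28*a + 2*z^2 + z*(10*a - 10) + 12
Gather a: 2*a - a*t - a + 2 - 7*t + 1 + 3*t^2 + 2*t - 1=a*(1 - t) + 3*t^2 - 5*t + 2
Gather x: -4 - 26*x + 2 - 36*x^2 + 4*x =-36*x^2 - 22*x - 2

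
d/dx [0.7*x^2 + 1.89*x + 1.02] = 1.4*x + 1.89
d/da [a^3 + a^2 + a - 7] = 3*a^2 + 2*a + 1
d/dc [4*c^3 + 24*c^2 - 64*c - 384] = 12*c^2 + 48*c - 64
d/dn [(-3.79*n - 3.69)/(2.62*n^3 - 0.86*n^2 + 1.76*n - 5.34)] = (19.8596*n^3 + 25.744*n^2 - 6.3468*n + 26.733)/(6.8644*n^6 - 4.5064*n^5 + 9.962*n^4 - 31.0088*n^3 + 12.2824*n^2 - 18.7968*n + 28.5156)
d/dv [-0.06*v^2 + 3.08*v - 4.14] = 3.08 - 0.12*v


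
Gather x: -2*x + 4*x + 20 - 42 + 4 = 2*x - 18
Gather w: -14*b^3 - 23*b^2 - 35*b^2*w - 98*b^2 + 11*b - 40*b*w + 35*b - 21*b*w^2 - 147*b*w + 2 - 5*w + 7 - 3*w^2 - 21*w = -14*b^3 - 121*b^2 + 46*b + w^2*(-21*b - 3) + w*(-35*b^2 - 187*b - 26) + 9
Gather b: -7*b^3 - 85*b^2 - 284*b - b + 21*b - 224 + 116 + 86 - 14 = -7*b^3 - 85*b^2 - 264*b - 36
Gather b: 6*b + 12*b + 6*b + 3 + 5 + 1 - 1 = 24*b + 8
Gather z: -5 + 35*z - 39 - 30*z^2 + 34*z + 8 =-30*z^2 + 69*z - 36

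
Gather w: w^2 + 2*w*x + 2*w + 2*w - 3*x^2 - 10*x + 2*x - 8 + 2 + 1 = w^2 + w*(2*x + 4) - 3*x^2 - 8*x - 5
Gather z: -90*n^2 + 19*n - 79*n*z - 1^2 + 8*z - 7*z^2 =-90*n^2 + 19*n - 7*z^2 + z*(8 - 79*n) - 1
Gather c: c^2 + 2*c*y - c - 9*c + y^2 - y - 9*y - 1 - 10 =c^2 + c*(2*y - 10) + y^2 - 10*y - 11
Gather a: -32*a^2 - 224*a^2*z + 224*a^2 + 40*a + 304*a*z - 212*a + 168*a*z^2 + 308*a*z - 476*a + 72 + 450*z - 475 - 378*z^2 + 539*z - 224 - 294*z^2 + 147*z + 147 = a^2*(192 - 224*z) + a*(168*z^2 + 612*z - 648) - 672*z^2 + 1136*z - 480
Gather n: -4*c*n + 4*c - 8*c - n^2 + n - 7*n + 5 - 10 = -4*c - n^2 + n*(-4*c - 6) - 5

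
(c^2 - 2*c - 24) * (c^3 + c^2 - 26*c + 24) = c^5 - c^4 - 52*c^3 + 52*c^2 + 576*c - 576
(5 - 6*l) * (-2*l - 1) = 12*l^2 - 4*l - 5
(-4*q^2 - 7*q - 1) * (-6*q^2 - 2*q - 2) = 24*q^4 + 50*q^3 + 28*q^2 + 16*q + 2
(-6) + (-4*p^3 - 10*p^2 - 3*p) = -4*p^3 - 10*p^2 - 3*p - 6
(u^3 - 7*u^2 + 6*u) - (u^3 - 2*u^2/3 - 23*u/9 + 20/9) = -19*u^2/3 + 77*u/9 - 20/9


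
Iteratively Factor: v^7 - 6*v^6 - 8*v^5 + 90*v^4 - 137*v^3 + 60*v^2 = (v)*(v^6 - 6*v^5 - 8*v^4 + 90*v^3 - 137*v^2 + 60*v) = v*(v - 1)*(v^5 - 5*v^4 - 13*v^3 + 77*v^2 - 60*v) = v*(v - 1)*(v + 4)*(v^4 - 9*v^3 + 23*v^2 - 15*v) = v*(v - 3)*(v - 1)*(v + 4)*(v^3 - 6*v^2 + 5*v) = v*(v - 5)*(v - 3)*(v - 1)*(v + 4)*(v^2 - v) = v^2*(v - 5)*(v - 3)*(v - 1)*(v + 4)*(v - 1)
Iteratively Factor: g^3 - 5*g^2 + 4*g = (g)*(g^2 - 5*g + 4) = g*(g - 4)*(g - 1)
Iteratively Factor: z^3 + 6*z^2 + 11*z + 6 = (z + 2)*(z^2 + 4*z + 3) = (z + 1)*(z + 2)*(z + 3)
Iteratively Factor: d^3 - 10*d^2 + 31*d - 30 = (d - 2)*(d^2 - 8*d + 15) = (d - 5)*(d - 2)*(d - 3)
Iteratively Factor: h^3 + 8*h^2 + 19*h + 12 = (h + 4)*(h^2 + 4*h + 3) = (h + 3)*(h + 4)*(h + 1)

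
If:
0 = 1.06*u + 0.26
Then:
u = -0.25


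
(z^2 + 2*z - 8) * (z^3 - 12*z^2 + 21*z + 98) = z^5 - 10*z^4 - 11*z^3 + 236*z^2 + 28*z - 784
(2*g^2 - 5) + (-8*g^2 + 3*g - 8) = -6*g^2 + 3*g - 13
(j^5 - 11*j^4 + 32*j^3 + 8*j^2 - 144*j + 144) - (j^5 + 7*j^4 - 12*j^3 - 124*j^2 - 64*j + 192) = -18*j^4 + 44*j^3 + 132*j^2 - 80*j - 48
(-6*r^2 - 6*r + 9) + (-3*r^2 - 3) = -9*r^2 - 6*r + 6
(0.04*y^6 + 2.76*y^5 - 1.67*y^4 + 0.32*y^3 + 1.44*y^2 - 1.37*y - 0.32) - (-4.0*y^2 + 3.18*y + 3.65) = 0.04*y^6 + 2.76*y^5 - 1.67*y^4 + 0.32*y^3 + 5.44*y^2 - 4.55*y - 3.97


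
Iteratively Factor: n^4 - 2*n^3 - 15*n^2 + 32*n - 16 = (n - 4)*(n^3 + 2*n^2 - 7*n + 4) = (n - 4)*(n - 1)*(n^2 + 3*n - 4) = (n - 4)*(n - 1)^2*(n + 4)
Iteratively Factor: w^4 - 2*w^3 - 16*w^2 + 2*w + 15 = (w + 3)*(w^3 - 5*w^2 - w + 5) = (w - 5)*(w + 3)*(w^2 - 1) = (w - 5)*(w + 1)*(w + 3)*(w - 1)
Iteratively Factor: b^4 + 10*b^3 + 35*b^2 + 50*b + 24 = (b + 2)*(b^3 + 8*b^2 + 19*b + 12) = (b + 2)*(b + 4)*(b^2 + 4*b + 3) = (b + 1)*(b + 2)*(b + 4)*(b + 3)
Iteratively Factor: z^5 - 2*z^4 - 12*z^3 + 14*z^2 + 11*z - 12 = (z - 1)*(z^4 - z^3 - 13*z^2 + z + 12) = (z - 1)*(z + 1)*(z^3 - 2*z^2 - 11*z + 12) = (z - 1)*(z + 1)*(z + 3)*(z^2 - 5*z + 4) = (z - 1)^2*(z + 1)*(z + 3)*(z - 4)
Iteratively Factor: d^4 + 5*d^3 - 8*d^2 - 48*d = (d - 3)*(d^3 + 8*d^2 + 16*d) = (d - 3)*(d + 4)*(d^2 + 4*d) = d*(d - 3)*(d + 4)*(d + 4)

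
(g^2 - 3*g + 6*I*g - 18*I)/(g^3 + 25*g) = (g^2 + g*(-3 + 6*I) - 18*I)/(g^3 + 25*g)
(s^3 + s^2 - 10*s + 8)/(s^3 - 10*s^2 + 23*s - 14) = (s + 4)/(s - 7)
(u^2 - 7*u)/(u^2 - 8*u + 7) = u/(u - 1)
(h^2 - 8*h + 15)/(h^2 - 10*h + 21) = (h - 5)/(h - 7)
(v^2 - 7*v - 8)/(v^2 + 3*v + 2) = (v - 8)/(v + 2)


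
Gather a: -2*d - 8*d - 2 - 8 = -10*d - 10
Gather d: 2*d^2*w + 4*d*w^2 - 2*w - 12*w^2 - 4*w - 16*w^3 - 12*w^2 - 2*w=2*d^2*w + 4*d*w^2 - 16*w^3 - 24*w^2 - 8*w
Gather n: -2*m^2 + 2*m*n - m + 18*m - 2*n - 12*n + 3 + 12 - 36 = -2*m^2 + 17*m + n*(2*m - 14) - 21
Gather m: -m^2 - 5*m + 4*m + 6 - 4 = -m^2 - m + 2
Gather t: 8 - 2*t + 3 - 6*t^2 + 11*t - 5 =-6*t^2 + 9*t + 6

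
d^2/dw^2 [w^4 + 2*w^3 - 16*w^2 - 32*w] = 12*w^2 + 12*w - 32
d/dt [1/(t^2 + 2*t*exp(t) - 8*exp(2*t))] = 2*(-t*exp(t) - t + 8*exp(2*t) - exp(t))/(t^2 + 2*t*exp(t) - 8*exp(2*t))^2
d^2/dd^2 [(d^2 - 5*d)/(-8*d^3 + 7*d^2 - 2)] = 2*(-64*d^6 + 960*d^5 - 840*d^4 + 357*d^3 - 522*d^2 + 210*d - 4)/(512*d^9 - 1344*d^8 + 1176*d^7 + 41*d^6 - 672*d^5 + 294*d^4 + 96*d^3 - 84*d^2 + 8)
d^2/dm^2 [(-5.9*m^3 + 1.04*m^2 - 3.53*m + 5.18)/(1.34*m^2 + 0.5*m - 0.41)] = (1.4210854715202e-14*m^5 - 3.5527136788005e-15*m^4 - 23.503456*m^3 + 66.492504*m^2 + 3.236568*m + 7.184132)/(2.406104*m^6 + 2.6934*m^5 - 1.203588*m^4 - 1.5232*m^3 + 0.368262*m^2 + 0.25215*m - 0.068921)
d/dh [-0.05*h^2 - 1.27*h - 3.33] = -0.1*h - 1.27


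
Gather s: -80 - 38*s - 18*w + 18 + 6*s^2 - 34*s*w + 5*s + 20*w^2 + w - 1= 6*s^2 + s*(-34*w - 33) + 20*w^2 - 17*w - 63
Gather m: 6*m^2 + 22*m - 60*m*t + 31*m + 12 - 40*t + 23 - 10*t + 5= 6*m^2 + m*(53 - 60*t) - 50*t + 40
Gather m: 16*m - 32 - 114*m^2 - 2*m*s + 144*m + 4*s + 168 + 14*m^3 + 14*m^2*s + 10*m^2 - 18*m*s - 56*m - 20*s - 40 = 14*m^3 + m^2*(14*s - 104) + m*(104 - 20*s) - 16*s + 96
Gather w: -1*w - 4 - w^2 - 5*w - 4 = -w^2 - 6*w - 8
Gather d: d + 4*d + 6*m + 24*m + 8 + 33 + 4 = 5*d + 30*m + 45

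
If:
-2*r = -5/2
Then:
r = 5/4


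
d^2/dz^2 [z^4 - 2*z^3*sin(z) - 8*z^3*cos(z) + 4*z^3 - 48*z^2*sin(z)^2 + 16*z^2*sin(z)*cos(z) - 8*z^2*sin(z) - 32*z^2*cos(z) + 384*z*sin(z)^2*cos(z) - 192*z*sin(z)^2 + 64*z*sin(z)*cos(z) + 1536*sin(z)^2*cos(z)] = 2*z^3*sin(z) + 8*z^3*cos(z) + 56*z^2*sin(z) - 32*z^2*sin(2*z) + 20*z^2*cos(z) - 96*z^2*cos(2*z) + 12*z^2 + 116*z*sin(z) - 320*sqrt(2)*z*sin(2*z + pi/4) - 176*z*cos(z) + 864*z*cos(3*z) + 24*z - 208*sin(z) - 368*sin(2*z) + 576*sin(3*z) - 448*cos(z) + 176*cos(2*z) + 3456*cos(3*z) - 48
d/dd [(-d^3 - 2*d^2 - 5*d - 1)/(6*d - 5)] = (-12*d^3 + 3*d^2 + 20*d + 31)/(36*d^2 - 60*d + 25)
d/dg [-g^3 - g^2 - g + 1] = -3*g^2 - 2*g - 1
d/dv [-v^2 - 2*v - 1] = -2*v - 2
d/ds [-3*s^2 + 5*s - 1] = 5 - 6*s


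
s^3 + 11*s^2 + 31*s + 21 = (s + 1)*(s + 3)*(s + 7)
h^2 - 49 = (h - 7)*(h + 7)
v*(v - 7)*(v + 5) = v^3 - 2*v^2 - 35*v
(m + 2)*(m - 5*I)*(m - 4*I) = m^3 + 2*m^2 - 9*I*m^2 - 20*m - 18*I*m - 40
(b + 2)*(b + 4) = b^2 + 6*b + 8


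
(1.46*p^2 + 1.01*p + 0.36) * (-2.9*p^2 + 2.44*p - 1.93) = -4.234*p^4 + 0.6334*p^3 - 1.3974*p^2 - 1.0709*p - 0.6948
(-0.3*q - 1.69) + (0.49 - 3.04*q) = -3.34*q - 1.2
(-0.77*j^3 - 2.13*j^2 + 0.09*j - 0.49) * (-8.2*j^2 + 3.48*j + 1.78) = 6.314*j^5 + 14.7864*j^4 - 9.521*j^3 + 0.5398*j^2 - 1.545*j - 0.8722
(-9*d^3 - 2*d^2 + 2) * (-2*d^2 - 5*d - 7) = 18*d^5 + 49*d^4 + 73*d^3 + 10*d^2 - 10*d - 14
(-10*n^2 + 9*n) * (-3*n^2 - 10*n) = 30*n^4 + 73*n^3 - 90*n^2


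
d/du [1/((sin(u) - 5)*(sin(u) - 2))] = (7 - 2*sin(u))*cos(u)/((sin(u) - 5)^2*(sin(u) - 2)^2)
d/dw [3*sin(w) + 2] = 3*cos(w)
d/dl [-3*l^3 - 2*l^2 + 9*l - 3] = -9*l^2 - 4*l + 9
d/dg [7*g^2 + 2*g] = 14*g + 2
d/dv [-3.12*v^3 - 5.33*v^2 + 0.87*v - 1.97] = -9.36*v^2 - 10.66*v + 0.87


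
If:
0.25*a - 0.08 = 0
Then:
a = 0.32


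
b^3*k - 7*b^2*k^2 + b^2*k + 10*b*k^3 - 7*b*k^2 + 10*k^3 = (b - 5*k)*(b - 2*k)*(b*k + k)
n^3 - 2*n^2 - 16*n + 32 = (n - 4)*(n - 2)*(n + 4)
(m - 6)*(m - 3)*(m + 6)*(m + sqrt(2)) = m^4 - 3*m^3 + sqrt(2)*m^3 - 36*m^2 - 3*sqrt(2)*m^2 - 36*sqrt(2)*m + 108*m + 108*sqrt(2)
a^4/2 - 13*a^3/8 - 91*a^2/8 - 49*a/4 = a*(a/2 + 1)*(a - 7)*(a + 7/4)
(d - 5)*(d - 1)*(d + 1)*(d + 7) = d^4 + 2*d^3 - 36*d^2 - 2*d + 35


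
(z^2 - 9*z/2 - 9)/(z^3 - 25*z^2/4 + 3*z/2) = 2*(2*z + 3)/(z*(4*z - 1))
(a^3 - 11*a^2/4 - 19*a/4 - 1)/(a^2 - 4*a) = a + 5/4 + 1/(4*a)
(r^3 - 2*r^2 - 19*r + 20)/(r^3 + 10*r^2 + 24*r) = (r^2 - 6*r + 5)/(r*(r + 6))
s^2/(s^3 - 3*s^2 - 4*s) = s/(s^2 - 3*s - 4)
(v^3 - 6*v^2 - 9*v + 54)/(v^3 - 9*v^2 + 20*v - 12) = (v^2 - 9)/(v^2 - 3*v + 2)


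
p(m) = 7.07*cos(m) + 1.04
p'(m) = -7.07*sin(m)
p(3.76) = -4.72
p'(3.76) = 4.10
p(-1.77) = -0.36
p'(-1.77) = 6.93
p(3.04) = -5.99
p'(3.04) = -0.72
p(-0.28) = 7.83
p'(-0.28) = 1.95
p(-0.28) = 7.83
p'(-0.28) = 1.95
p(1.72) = -0.01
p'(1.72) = -6.99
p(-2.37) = -4.03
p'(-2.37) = 4.93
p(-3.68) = -5.03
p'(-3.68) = -3.63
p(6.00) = 7.83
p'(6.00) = 1.98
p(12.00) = 7.01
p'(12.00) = 3.79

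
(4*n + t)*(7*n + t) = 28*n^2 + 11*n*t + t^2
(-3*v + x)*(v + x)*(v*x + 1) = -3*v^3*x - 2*v^2*x^2 - 3*v^2 + v*x^3 - 2*v*x + x^2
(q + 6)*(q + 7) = q^2 + 13*q + 42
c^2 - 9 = (c - 3)*(c + 3)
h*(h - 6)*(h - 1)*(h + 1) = h^4 - 6*h^3 - h^2 + 6*h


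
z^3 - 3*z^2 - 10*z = z*(z - 5)*(z + 2)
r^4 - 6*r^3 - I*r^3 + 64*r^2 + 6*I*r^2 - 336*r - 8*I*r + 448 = (r - 4)*(r - 2)*(r - 8*I)*(r + 7*I)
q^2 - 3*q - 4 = (q - 4)*(q + 1)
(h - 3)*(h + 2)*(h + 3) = h^3 + 2*h^2 - 9*h - 18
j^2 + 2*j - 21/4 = (j - 3/2)*(j + 7/2)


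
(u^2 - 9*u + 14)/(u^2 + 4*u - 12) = (u - 7)/(u + 6)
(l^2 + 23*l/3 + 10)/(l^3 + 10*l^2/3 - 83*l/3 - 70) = (3*l + 5)/(3*l^2 - 8*l - 35)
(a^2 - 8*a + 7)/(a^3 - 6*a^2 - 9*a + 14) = 1/(a + 2)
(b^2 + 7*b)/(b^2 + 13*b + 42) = b/(b + 6)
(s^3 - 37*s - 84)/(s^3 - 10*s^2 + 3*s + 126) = (s + 4)/(s - 6)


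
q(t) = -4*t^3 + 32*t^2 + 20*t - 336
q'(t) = -12*t^2 + 64*t + 20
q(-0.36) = -338.87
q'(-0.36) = -4.60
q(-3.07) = 19.93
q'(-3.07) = -289.58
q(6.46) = 50.27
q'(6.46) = -67.34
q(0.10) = -333.68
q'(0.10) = 26.28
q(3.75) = -21.94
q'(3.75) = 91.25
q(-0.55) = -336.65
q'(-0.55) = -18.83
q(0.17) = -331.69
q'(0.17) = 30.53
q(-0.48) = -337.78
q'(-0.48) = -13.48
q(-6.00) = 1560.00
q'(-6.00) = -796.00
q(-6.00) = 1560.00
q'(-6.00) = -796.00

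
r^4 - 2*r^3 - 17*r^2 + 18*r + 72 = (r - 4)*(r - 3)*(r + 2)*(r + 3)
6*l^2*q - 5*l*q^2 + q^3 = q*(-3*l + q)*(-2*l + q)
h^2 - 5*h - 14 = (h - 7)*(h + 2)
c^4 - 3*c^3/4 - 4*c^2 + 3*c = c*(c - 2)*(c - 3/4)*(c + 2)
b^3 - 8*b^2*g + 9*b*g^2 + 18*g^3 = (b - 6*g)*(b - 3*g)*(b + g)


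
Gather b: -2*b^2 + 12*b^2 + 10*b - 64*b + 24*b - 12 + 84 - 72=10*b^2 - 30*b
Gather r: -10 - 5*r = -5*r - 10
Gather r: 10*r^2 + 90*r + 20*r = 10*r^2 + 110*r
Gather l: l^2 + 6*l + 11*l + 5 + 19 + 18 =l^2 + 17*l + 42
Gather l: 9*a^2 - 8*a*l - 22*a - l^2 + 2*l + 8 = 9*a^2 - 22*a - l^2 + l*(2 - 8*a) + 8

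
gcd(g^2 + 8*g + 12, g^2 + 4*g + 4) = g + 2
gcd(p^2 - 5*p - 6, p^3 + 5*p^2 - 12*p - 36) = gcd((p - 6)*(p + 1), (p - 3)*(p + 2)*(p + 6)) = 1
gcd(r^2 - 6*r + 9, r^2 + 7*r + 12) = 1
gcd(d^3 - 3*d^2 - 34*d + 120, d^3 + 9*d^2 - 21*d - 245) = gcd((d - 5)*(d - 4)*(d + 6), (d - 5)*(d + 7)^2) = d - 5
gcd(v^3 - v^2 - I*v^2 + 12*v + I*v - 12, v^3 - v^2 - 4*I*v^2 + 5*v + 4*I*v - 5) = v - 1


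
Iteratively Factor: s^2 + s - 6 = (s - 2)*(s + 3)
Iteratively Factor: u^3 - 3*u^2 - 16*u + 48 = (u - 4)*(u^2 + u - 12) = (u - 4)*(u - 3)*(u + 4)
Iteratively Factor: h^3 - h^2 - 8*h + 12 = (h - 2)*(h^2 + h - 6) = (h - 2)*(h + 3)*(h - 2)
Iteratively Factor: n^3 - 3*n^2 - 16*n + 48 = (n - 4)*(n^2 + n - 12) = (n - 4)*(n + 4)*(n - 3)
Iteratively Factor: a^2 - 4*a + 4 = (a - 2)*(a - 2)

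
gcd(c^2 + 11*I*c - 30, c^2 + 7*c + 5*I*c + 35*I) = c + 5*I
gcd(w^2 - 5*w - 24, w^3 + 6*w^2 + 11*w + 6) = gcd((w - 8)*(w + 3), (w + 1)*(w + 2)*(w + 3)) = w + 3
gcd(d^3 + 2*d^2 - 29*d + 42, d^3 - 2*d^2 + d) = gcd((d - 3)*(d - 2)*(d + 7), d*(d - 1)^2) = 1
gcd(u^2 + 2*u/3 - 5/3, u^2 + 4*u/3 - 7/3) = u - 1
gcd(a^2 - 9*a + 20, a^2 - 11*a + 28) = a - 4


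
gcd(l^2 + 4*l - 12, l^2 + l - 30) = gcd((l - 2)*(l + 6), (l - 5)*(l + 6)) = l + 6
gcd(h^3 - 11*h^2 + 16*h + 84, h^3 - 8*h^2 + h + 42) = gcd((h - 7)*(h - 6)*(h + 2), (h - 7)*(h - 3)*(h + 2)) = h^2 - 5*h - 14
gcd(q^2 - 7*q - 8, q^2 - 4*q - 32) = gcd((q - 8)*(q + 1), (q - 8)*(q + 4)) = q - 8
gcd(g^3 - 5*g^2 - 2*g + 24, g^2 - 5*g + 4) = g - 4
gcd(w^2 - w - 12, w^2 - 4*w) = w - 4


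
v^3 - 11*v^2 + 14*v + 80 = (v - 8)*(v - 5)*(v + 2)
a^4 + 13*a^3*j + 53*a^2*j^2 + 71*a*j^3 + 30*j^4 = (a + j)^2*(a + 5*j)*(a + 6*j)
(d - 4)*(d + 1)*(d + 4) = d^3 + d^2 - 16*d - 16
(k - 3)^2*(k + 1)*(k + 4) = k^4 - k^3 - 17*k^2 + 21*k + 36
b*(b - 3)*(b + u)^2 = b^4 + 2*b^3*u - 3*b^3 + b^2*u^2 - 6*b^2*u - 3*b*u^2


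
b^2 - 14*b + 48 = (b - 8)*(b - 6)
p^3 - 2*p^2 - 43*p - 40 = (p - 8)*(p + 1)*(p + 5)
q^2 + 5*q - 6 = (q - 1)*(q + 6)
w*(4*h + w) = 4*h*w + w^2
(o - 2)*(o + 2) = o^2 - 4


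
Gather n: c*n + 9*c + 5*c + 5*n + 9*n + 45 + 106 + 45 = 14*c + n*(c + 14) + 196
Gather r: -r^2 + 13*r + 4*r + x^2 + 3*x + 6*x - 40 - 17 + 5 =-r^2 + 17*r + x^2 + 9*x - 52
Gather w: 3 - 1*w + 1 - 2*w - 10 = -3*w - 6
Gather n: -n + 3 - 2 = 1 - n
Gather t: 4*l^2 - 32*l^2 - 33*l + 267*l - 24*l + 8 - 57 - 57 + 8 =-28*l^2 + 210*l - 98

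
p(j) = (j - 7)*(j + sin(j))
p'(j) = j + (j - 7)*(cos(j) + 1) + sin(j)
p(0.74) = -8.85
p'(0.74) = -9.47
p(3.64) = -10.62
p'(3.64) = 2.75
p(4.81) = -8.35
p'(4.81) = 1.41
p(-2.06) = 26.66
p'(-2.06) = -7.75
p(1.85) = -14.48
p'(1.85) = -0.92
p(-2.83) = 30.83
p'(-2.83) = -3.61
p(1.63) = -14.11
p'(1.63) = -2.42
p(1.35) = -13.14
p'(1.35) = -4.56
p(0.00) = 0.00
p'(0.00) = -14.00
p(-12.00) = 217.81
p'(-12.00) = -46.50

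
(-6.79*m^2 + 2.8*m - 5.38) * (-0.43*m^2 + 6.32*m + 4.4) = 2.9197*m^4 - 44.1168*m^3 - 9.8666*m^2 - 21.6816*m - 23.672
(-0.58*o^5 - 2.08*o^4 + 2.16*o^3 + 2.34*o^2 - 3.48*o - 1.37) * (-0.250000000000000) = 0.145*o^5 + 0.52*o^4 - 0.54*o^3 - 0.585*o^2 + 0.87*o + 0.3425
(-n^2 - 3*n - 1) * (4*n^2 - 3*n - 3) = -4*n^4 - 9*n^3 + 8*n^2 + 12*n + 3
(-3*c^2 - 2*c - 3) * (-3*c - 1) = 9*c^3 + 9*c^2 + 11*c + 3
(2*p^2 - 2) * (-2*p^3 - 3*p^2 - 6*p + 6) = -4*p^5 - 6*p^4 - 8*p^3 + 18*p^2 + 12*p - 12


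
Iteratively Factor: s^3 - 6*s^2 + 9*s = (s - 3)*(s^2 - 3*s) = s*(s - 3)*(s - 3)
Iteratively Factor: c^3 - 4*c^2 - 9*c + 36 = (c - 3)*(c^2 - c - 12) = (c - 3)*(c + 3)*(c - 4)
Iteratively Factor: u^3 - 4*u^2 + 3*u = (u - 3)*(u^2 - u) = (u - 3)*(u - 1)*(u)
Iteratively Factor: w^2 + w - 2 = (w - 1)*(w + 2)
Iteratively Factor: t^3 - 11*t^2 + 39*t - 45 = (t - 3)*(t^2 - 8*t + 15) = (t - 5)*(t - 3)*(t - 3)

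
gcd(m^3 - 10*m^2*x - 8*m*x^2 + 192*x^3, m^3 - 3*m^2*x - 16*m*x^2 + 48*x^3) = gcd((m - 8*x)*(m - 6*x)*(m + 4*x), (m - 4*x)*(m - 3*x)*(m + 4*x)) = m + 4*x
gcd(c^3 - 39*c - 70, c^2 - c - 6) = c + 2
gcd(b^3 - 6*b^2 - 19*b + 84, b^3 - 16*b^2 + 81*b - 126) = b^2 - 10*b + 21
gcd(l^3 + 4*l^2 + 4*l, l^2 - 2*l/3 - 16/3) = l + 2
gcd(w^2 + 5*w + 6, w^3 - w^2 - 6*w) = w + 2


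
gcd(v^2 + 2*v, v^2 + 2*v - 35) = 1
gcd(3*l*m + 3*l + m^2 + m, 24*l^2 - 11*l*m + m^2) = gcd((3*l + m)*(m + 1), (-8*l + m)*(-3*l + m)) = 1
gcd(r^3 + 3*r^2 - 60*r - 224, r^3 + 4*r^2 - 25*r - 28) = r + 7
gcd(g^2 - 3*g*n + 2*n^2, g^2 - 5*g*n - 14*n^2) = 1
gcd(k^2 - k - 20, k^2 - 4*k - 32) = k + 4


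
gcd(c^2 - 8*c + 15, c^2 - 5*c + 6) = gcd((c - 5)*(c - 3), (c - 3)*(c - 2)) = c - 3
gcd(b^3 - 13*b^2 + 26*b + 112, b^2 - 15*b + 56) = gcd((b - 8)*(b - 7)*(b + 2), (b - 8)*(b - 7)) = b^2 - 15*b + 56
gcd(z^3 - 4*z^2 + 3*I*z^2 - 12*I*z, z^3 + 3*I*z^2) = z^2 + 3*I*z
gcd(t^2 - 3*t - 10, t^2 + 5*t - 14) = 1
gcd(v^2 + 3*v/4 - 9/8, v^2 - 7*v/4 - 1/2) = 1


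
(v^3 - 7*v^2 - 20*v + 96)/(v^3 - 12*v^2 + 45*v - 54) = (v^2 - 4*v - 32)/(v^2 - 9*v + 18)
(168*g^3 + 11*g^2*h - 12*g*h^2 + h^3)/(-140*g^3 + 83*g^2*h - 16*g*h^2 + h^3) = (-24*g^2 - 5*g*h + h^2)/(20*g^2 - 9*g*h + h^2)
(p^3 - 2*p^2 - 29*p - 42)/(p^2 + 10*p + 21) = (p^2 - 5*p - 14)/(p + 7)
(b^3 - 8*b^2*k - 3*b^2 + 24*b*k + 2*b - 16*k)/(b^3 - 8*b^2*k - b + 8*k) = (b - 2)/(b + 1)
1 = 1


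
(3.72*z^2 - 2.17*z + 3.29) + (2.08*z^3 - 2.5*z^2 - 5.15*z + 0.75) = 2.08*z^3 + 1.22*z^2 - 7.32*z + 4.04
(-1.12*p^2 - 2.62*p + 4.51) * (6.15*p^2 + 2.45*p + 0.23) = -6.888*p^4 - 18.857*p^3 + 21.0599*p^2 + 10.4469*p + 1.0373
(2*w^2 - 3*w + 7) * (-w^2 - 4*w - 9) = -2*w^4 - 5*w^3 - 13*w^2 - w - 63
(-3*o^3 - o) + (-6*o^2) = -3*o^3 - 6*o^2 - o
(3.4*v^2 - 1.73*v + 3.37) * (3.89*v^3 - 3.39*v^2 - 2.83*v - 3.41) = 13.226*v^5 - 18.2557*v^4 + 9.352*v^3 - 18.1224*v^2 - 3.6378*v - 11.4917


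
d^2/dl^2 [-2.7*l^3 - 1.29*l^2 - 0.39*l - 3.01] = -16.2*l - 2.58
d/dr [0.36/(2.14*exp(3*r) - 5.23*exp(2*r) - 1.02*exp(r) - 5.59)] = (-2.3112*exp(2*r) + 3.7656*exp(r) + 0.3672)*exp(r)/(-2.14*exp(3*r) + 5.23*exp(2*r) + 1.02*exp(r) + 5.59)^2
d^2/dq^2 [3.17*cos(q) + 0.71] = -3.17*cos(q)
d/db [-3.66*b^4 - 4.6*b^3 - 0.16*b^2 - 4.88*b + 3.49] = -14.64*b^3 - 13.8*b^2 - 0.32*b - 4.88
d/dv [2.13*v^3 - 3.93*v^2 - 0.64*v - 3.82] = 6.39*v^2 - 7.86*v - 0.64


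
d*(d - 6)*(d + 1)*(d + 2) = d^4 - 3*d^3 - 16*d^2 - 12*d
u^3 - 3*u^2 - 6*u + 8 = (u - 4)*(u - 1)*(u + 2)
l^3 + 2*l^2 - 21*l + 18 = (l - 3)*(l - 1)*(l + 6)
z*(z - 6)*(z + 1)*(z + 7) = z^4 + 2*z^3 - 41*z^2 - 42*z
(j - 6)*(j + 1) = j^2 - 5*j - 6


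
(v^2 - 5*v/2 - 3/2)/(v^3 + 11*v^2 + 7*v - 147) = (v + 1/2)/(v^2 + 14*v + 49)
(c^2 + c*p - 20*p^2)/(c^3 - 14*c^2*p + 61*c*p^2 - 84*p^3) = (c + 5*p)/(c^2 - 10*c*p + 21*p^2)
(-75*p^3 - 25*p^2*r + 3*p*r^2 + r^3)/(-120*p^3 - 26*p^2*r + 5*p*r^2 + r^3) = (15*p^2 + 8*p*r + r^2)/(24*p^2 + 10*p*r + r^2)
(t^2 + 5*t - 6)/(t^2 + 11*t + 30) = (t - 1)/(t + 5)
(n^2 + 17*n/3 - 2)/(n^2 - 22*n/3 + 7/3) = (n + 6)/(n - 7)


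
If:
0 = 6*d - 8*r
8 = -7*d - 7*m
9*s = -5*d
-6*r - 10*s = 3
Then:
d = 54/19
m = -530/133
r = 81/38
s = -30/19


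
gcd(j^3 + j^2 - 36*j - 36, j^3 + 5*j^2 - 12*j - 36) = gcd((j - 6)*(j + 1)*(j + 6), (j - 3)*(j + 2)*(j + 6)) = j + 6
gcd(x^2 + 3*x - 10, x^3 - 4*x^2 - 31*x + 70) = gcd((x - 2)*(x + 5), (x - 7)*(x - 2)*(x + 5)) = x^2 + 3*x - 10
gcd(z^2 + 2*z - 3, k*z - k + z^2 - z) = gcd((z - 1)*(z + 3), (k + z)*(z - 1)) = z - 1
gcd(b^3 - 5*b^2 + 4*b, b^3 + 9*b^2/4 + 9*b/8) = b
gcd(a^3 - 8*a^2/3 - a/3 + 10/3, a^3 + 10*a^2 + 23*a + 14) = a + 1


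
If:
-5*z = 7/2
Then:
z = -7/10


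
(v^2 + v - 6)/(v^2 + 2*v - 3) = (v - 2)/(v - 1)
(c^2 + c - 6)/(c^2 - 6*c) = (c^2 + c - 6)/(c*(c - 6))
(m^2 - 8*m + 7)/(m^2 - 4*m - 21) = (m - 1)/(m + 3)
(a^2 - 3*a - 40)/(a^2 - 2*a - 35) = (a - 8)/(a - 7)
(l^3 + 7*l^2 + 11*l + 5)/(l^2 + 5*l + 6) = (l^3 + 7*l^2 + 11*l + 5)/(l^2 + 5*l + 6)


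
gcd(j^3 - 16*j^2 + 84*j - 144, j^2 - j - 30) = j - 6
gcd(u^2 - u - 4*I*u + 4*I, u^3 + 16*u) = u - 4*I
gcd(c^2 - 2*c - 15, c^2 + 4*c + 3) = c + 3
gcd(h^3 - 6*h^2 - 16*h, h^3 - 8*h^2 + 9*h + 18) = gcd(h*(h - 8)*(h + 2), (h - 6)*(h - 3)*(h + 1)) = 1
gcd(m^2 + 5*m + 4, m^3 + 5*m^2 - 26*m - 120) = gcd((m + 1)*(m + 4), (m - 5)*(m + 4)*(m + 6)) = m + 4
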